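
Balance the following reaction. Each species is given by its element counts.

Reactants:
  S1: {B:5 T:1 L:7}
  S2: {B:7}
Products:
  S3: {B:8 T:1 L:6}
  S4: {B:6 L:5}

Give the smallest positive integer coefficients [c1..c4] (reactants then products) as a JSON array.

Coefficients: [5, 3, 5, 1]

B: 5·5+3·7 = 46 | 5·8+1·6 = 46
T: 5·1+3·0 = 5 | 5·1+1·0 = 5
L: 5·7+3·0 = 35 | 5·6+1·5 = 35
gcd(5,3,5,1) = 1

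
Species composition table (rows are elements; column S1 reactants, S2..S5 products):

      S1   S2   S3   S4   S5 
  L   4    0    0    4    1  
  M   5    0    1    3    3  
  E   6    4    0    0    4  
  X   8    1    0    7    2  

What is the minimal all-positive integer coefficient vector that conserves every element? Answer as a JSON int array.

Coefficients: [6, 5, 3, 5, 4]

L: 6·4 = 24 | 5·0+3·0+5·4+4·1 = 24
M: 6·5 = 30 | 5·0+3·1+5·3+4·3 = 30
E: 6·6 = 36 | 5·4+3·0+5·0+4·4 = 36
X: 6·8 = 48 | 5·1+3·0+5·7+4·2 = 48
gcd(6,5,3,5,4) = 1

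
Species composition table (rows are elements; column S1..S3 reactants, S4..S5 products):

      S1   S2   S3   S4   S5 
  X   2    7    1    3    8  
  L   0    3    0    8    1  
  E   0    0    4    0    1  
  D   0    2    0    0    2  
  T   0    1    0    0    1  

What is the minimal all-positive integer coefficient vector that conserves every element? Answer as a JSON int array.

X: 3·2+4·7+1·1 = 35 | 1·3+4·8 = 35
L: 3·0+4·3+1·0 = 12 | 1·8+4·1 = 12
E: 3·0+4·0+1·4 = 4 | 1·0+4·1 = 4
D: 3·0+4·2+1·0 = 8 | 1·0+4·2 = 8
T: 3·0+4·1+1·0 = 4 | 1·0+4·1 = 4
gcd(3,4,1,1,4) = 1

Coefficients: [3, 4, 1, 1, 4]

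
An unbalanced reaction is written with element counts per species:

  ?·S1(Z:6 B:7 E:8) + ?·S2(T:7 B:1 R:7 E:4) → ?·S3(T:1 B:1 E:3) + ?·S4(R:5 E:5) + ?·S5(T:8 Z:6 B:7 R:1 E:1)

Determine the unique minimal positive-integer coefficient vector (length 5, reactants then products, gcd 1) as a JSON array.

Coefficients: [3, 4, 4, 5, 3]

T: 3·0+4·7 = 28 | 4·1+5·0+3·8 = 28
Z: 3·6+4·0 = 18 | 4·0+5·0+3·6 = 18
B: 3·7+4·1 = 25 | 4·1+5·0+3·7 = 25
R: 3·0+4·7 = 28 | 4·0+5·5+3·1 = 28
E: 3·8+4·4 = 40 | 4·3+5·5+3·1 = 40
gcd(3,4,4,5,3) = 1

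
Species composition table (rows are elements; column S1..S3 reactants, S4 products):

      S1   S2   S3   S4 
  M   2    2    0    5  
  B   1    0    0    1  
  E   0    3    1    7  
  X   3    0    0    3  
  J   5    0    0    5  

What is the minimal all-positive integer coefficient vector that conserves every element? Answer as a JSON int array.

M: 2·2+3·2+5·0 = 10 | 2·5 = 10
B: 2·1+3·0+5·0 = 2 | 2·1 = 2
E: 2·0+3·3+5·1 = 14 | 2·7 = 14
X: 2·3+3·0+5·0 = 6 | 2·3 = 6
J: 2·5+3·0+5·0 = 10 | 2·5 = 10
gcd(2,3,5,2) = 1

Coefficients: [2, 3, 5, 2]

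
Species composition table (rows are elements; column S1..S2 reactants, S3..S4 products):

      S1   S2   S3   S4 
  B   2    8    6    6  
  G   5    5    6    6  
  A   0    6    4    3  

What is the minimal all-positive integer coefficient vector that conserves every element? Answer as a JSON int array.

Coefficients: [3, 3, 3, 2]

B: 3·2+3·8 = 30 | 3·6+2·6 = 30
G: 3·5+3·5 = 30 | 3·6+2·6 = 30
A: 3·0+3·6 = 18 | 3·4+2·3 = 18
gcd(3,3,3,2) = 1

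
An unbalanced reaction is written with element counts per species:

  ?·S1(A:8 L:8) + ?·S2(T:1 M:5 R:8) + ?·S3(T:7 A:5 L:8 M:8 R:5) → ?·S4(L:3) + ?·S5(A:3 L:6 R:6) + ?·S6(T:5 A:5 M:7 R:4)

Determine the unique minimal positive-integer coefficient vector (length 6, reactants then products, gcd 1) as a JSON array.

T: 1·0+1·1+2·7 = 15 | 6·0+1·0+3·5 = 15
A: 1·8+1·0+2·5 = 18 | 6·0+1·3+3·5 = 18
L: 1·8+1·0+2·8 = 24 | 6·3+1·6+3·0 = 24
M: 1·0+1·5+2·8 = 21 | 6·0+1·0+3·7 = 21
R: 1·0+1·8+2·5 = 18 | 6·0+1·6+3·4 = 18
gcd(1,1,2,6,1,3) = 1

Coefficients: [1, 1, 2, 6, 1, 3]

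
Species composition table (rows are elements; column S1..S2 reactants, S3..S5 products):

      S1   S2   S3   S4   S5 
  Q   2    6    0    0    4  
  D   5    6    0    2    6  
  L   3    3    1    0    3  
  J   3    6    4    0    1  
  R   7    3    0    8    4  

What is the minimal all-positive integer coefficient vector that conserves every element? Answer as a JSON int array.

Coefficients: [6, 2, 6, 3, 6]

Q: 6·2+2·6 = 24 | 6·0+3·0+6·4 = 24
D: 6·5+2·6 = 42 | 6·0+3·2+6·6 = 42
L: 6·3+2·3 = 24 | 6·1+3·0+6·3 = 24
J: 6·3+2·6 = 30 | 6·4+3·0+6·1 = 30
R: 6·7+2·3 = 48 | 6·0+3·8+6·4 = 48
gcd(6,2,6,3,6) = 1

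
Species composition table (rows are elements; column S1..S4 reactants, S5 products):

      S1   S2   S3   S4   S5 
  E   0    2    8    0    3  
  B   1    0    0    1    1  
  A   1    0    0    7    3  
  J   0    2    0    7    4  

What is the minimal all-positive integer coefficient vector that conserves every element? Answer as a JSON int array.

Coefficients: [4, 5, 1, 2, 6]

E: 4·0+5·2+1·8+2·0 = 18 | 6·3 = 18
B: 4·1+5·0+1·0+2·1 = 6 | 6·1 = 6
A: 4·1+5·0+1·0+2·7 = 18 | 6·3 = 18
J: 4·0+5·2+1·0+2·7 = 24 | 6·4 = 24
gcd(4,5,1,2,6) = 1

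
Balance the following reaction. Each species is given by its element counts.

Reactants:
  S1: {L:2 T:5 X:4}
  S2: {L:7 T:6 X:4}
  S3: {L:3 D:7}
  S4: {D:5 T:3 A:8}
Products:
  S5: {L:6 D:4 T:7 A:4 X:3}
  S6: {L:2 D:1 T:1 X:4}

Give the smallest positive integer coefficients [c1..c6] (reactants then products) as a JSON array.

Coefficients: [1, 3, 1, 2, 4, 1]

L: 1·2+3·7+1·3+2·0 = 26 | 4·6+1·2 = 26
D: 1·0+3·0+1·7+2·5 = 17 | 4·4+1·1 = 17
T: 1·5+3·6+1·0+2·3 = 29 | 4·7+1·1 = 29
A: 1·0+3·0+1·0+2·8 = 16 | 4·4+1·0 = 16
X: 1·4+3·4+1·0+2·0 = 16 | 4·3+1·4 = 16
gcd(1,3,1,2,4,1) = 1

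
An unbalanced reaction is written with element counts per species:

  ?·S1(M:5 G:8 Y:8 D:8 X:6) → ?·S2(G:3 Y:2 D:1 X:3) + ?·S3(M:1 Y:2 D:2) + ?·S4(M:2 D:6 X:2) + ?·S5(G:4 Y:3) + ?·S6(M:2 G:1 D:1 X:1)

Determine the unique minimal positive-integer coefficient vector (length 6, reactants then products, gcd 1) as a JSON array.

Coefficients: [3, 4, 5, 1, 2, 4]

M: 3·5 = 15 | 4·0+5·1+1·2+2·0+4·2 = 15
G: 3·8 = 24 | 4·3+5·0+1·0+2·4+4·1 = 24
Y: 3·8 = 24 | 4·2+5·2+1·0+2·3+4·0 = 24
D: 3·8 = 24 | 4·1+5·2+1·6+2·0+4·1 = 24
X: 3·6 = 18 | 4·3+5·0+1·2+2·0+4·1 = 18
gcd(3,4,5,1,2,4) = 1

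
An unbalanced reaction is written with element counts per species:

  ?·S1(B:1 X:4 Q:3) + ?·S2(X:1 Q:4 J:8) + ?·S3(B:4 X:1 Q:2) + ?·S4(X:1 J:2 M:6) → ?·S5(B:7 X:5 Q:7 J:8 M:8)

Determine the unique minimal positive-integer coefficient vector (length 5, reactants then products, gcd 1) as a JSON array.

B: 1·1+2·0+5·4+4·0 = 21 | 3·7 = 21
X: 1·4+2·1+5·1+4·1 = 15 | 3·5 = 15
Q: 1·3+2·4+5·2+4·0 = 21 | 3·7 = 21
J: 1·0+2·8+5·0+4·2 = 24 | 3·8 = 24
M: 1·0+2·0+5·0+4·6 = 24 | 3·8 = 24
gcd(1,2,5,4,3) = 1

Coefficients: [1, 2, 5, 4, 3]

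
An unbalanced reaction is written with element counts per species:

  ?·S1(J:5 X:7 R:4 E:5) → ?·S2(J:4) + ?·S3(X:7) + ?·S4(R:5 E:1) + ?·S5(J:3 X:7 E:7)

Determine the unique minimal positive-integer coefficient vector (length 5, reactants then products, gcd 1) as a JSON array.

J: 5·5 = 25 | 4·4+2·0+4·0+3·3 = 25
X: 5·7 = 35 | 4·0+2·7+4·0+3·7 = 35
R: 5·4 = 20 | 4·0+2·0+4·5+3·0 = 20
E: 5·5 = 25 | 4·0+2·0+4·1+3·7 = 25
gcd(5,4,2,4,3) = 1

Coefficients: [5, 4, 2, 4, 3]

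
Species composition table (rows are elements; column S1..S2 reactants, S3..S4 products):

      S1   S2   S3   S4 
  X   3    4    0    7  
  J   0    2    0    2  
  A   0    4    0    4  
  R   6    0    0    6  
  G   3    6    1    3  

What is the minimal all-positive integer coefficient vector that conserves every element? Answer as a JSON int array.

X: 1·3+1·4 = 7 | 6·0+1·7 = 7
J: 1·0+1·2 = 2 | 6·0+1·2 = 2
A: 1·0+1·4 = 4 | 6·0+1·4 = 4
R: 1·6+1·0 = 6 | 6·0+1·6 = 6
G: 1·3+1·6 = 9 | 6·1+1·3 = 9
gcd(1,1,6,1) = 1

Coefficients: [1, 1, 6, 1]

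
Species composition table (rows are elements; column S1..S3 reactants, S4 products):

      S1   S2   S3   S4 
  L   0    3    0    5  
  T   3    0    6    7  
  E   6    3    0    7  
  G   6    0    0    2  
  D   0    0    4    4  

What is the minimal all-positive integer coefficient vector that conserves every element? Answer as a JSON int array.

Coefficients: [1, 5, 3, 3]

L: 1·0+5·3+3·0 = 15 | 3·5 = 15
T: 1·3+5·0+3·6 = 21 | 3·7 = 21
E: 1·6+5·3+3·0 = 21 | 3·7 = 21
G: 1·6+5·0+3·0 = 6 | 3·2 = 6
D: 1·0+5·0+3·4 = 12 | 3·4 = 12
gcd(1,5,3,3) = 1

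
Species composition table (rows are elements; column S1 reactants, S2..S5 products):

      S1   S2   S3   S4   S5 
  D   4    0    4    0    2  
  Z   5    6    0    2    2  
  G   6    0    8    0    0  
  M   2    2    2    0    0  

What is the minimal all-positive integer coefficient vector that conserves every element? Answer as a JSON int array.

Coefficients: [4, 1, 3, 5, 2]

D: 4·4 = 16 | 1·0+3·4+5·0+2·2 = 16
Z: 4·5 = 20 | 1·6+3·0+5·2+2·2 = 20
G: 4·6 = 24 | 1·0+3·8+5·0+2·0 = 24
M: 4·2 = 8 | 1·2+3·2+5·0+2·0 = 8
gcd(4,1,3,5,2) = 1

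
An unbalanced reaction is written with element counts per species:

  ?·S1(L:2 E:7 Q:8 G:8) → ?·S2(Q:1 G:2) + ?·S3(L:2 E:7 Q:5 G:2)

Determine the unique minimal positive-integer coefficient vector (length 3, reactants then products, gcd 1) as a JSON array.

Coefficients: [1, 3, 1]

L: 1·2 = 2 | 3·0+1·2 = 2
E: 1·7 = 7 | 3·0+1·7 = 7
Q: 1·8 = 8 | 3·1+1·5 = 8
G: 1·8 = 8 | 3·2+1·2 = 8
gcd(1,3,1) = 1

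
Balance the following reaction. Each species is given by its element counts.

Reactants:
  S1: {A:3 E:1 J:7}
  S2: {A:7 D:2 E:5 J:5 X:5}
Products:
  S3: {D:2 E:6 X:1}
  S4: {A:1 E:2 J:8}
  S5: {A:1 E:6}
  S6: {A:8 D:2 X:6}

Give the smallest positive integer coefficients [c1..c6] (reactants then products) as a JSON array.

A: 1·3+5·7 = 38 | 1·0+4·1+2·1+4·8 = 38
D: 1·0+5·2 = 10 | 1·2+4·0+2·0+4·2 = 10
E: 1·1+5·5 = 26 | 1·6+4·2+2·6+4·0 = 26
J: 1·7+5·5 = 32 | 1·0+4·8+2·0+4·0 = 32
X: 1·0+5·5 = 25 | 1·1+4·0+2·0+4·6 = 25
gcd(1,5,1,4,2,4) = 1

Coefficients: [1, 5, 1, 4, 2, 4]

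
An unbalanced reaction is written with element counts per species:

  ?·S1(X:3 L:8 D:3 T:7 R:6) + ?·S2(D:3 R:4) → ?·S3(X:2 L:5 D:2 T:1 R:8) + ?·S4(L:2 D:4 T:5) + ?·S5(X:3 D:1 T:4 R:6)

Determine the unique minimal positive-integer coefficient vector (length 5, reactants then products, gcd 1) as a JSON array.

X: 5·3+6·0 = 15 | 6·2+5·0+1·3 = 15
L: 5·8+6·0 = 40 | 6·5+5·2+1·0 = 40
D: 5·3+6·3 = 33 | 6·2+5·4+1·1 = 33
T: 5·7+6·0 = 35 | 6·1+5·5+1·4 = 35
R: 5·6+6·4 = 54 | 6·8+5·0+1·6 = 54
gcd(5,6,6,5,1) = 1

Coefficients: [5, 6, 6, 5, 1]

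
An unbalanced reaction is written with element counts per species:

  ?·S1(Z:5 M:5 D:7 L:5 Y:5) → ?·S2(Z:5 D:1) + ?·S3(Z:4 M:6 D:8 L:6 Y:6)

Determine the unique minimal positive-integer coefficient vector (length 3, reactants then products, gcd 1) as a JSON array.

Coefficients: [6, 2, 5]

Z: 6·5 = 30 | 2·5+5·4 = 30
M: 6·5 = 30 | 2·0+5·6 = 30
D: 6·7 = 42 | 2·1+5·8 = 42
L: 6·5 = 30 | 2·0+5·6 = 30
Y: 6·5 = 30 | 2·0+5·6 = 30
gcd(6,2,5) = 1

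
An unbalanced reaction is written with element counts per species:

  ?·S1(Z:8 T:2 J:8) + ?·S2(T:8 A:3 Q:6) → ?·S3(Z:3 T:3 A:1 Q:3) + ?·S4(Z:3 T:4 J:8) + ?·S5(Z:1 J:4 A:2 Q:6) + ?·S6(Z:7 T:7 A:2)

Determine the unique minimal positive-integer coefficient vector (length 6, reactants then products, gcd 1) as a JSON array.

Z: 5·8+4·0 = 40 | 4·3+4·3+2·1+2·7 = 40
T: 5·2+4·8 = 42 | 4·3+4·4+2·0+2·7 = 42
J: 5·8+4·0 = 40 | 4·0+4·8+2·4+2·0 = 40
A: 5·0+4·3 = 12 | 4·1+4·0+2·2+2·2 = 12
Q: 5·0+4·6 = 24 | 4·3+4·0+2·6+2·0 = 24
gcd(5,4,4,4,2,2) = 1

Coefficients: [5, 4, 4, 4, 2, 2]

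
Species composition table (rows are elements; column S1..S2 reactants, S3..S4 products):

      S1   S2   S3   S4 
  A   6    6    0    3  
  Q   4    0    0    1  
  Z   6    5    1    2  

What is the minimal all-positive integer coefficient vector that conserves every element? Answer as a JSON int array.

Coefficients: [1, 1, 3, 4]

A: 1·6+1·6 = 12 | 3·0+4·3 = 12
Q: 1·4+1·0 = 4 | 3·0+4·1 = 4
Z: 1·6+1·5 = 11 | 3·1+4·2 = 11
gcd(1,1,3,4) = 1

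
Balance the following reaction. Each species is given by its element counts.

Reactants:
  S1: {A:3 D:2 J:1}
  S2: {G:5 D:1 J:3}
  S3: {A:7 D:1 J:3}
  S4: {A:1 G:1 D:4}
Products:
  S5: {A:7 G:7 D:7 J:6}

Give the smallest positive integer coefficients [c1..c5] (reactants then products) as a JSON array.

A: 3·3+6·0+3·7+5·1 = 35 | 5·7 = 35
G: 3·0+6·5+3·0+5·1 = 35 | 5·7 = 35
D: 3·2+6·1+3·1+5·4 = 35 | 5·7 = 35
J: 3·1+6·3+3·3+5·0 = 30 | 5·6 = 30
gcd(3,6,3,5,5) = 1

Coefficients: [3, 6, 3, 5, 5]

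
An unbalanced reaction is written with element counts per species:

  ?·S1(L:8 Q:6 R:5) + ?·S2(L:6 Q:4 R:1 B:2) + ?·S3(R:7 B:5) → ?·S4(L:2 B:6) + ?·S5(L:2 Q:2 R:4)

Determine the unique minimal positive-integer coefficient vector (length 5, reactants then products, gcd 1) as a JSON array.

Coefficients: [1, 1, 2, 2, 5]

L: 1·8+1·6+2·0 = 14 | 2·2+5·2 = 14
Q: 1·6+1·4+2·0 = 10 | 2·0+5·2 = 10
R: 1·5+1·1+2·7 = 20 | 2·0+5·4 = 20
B: 1·0+1·2+2·5 = 12 | 2·6+5·0 = 12
gcd(1,1,2,2,5) = 1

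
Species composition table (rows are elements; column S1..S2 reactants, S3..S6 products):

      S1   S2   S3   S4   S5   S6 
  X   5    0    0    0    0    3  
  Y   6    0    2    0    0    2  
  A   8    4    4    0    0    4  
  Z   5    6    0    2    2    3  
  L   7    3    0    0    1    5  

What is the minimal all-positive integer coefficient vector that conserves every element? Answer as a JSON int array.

Coefficients: [3, 3, 4, 4, 5, 5]

X: 3·5+3·0 = 15 | 4·0+4·0+5·0+5·3 = 15
Y: 3·6+3·0 = 18 | 4·2+4·0+5·0+5·2 = 18
A: 3·8+3·4 = 36 | 4·4+4·0+5·0+5·4 = 36
Z: 3·5+3·6 = 33 | 4·0+4·2+5·2+5·3 = 33
L: 3·7+3·3 = 30 | 4·0+4·0+5·1+5·5 = 30
gcd(3,3,4,4,5,5) = 1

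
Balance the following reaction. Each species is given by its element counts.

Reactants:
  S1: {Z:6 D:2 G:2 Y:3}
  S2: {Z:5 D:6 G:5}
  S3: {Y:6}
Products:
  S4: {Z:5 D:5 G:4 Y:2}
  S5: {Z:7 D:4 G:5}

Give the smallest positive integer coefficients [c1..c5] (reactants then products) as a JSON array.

Coefficients: [2, 5, 1, 6, 1]

Z: 2·6+5·5+1·0 = 37 | 6·5+1·7 = 37
D: 2·2+5·6+1·0 = 34 | 6·5+1·4 = 34
G: 2·2+5·5+1·0 = 29 | 6·4+1·5 = 29
Y: 2·3+5·0+1·6 = 12 | 6·2+1·0 = 12
gcd(2,5,1,6,1) = 1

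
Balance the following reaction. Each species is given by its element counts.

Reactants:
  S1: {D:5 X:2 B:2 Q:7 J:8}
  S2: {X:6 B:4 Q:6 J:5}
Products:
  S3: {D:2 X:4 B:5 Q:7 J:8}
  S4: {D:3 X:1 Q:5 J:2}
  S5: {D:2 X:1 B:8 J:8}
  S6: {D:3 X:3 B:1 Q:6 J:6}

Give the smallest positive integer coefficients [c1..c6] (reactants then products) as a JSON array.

D: 5·5+2·0 = 25 | 1·2+2·3+1·2+5·3 = 25
X: 5·2+2·6 = 22 | 1·4+2·1+1·1+5·3 = 22
B: 5·2+2·4 = 18 | 1·5+2·0+1·8+5·1 = 18
Q: 5·7+2·6 = 47 | 1·7+2·5+1·0+5·6 = 47
J: 5·8+2·5 = 50 | 1·8+2·2+1·8+5·6 = 50
gcd(5,2,1,2,1,5) = 1

Coefficients: [5, 2, 1, 2, 1, 5]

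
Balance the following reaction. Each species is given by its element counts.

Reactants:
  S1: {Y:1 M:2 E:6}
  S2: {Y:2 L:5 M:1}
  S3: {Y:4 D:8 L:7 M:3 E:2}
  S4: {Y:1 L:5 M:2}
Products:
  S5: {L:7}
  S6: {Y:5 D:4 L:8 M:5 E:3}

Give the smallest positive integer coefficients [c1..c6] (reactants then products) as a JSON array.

Coefficients: [2, 5, 3, 6, 4, 6]

Y: 2·1+5·2+3·4+6·1 = 30 | 4·0+6·5 = 30
D: 2·0+5·0+3·8+6·0 = 24 | 4·0+6·4 = 24
L: 2·0+5·5+3·7+6·5 = 76 | 4·7+6·8 = 76
M: 2·2+5·1+3·3+6·2 = 30 | 4·0+6·5 = 30
E: 2·6+5·0+3·2+6·0 = 18 | 4·0+6·3 = 18
gcd(2,5,3,6,4,6) = 1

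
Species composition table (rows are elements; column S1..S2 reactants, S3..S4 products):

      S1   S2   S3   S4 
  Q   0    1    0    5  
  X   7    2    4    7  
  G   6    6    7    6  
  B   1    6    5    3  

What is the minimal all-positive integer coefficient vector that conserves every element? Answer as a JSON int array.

Coefficients: [3, 5, 6, 1]

Q: 3·0+5·1 = 5 | 6·0+1·5 = 5
X: 3·7+5·2 = 31 | 6·4+1·7 = 31
G: 3·6+5·6 = 48 | 6·7+1·6 = 48
B: 3·1+5·6 = 33 | 6·5+1·3 = 33
gcd(3,5,6,1) = 1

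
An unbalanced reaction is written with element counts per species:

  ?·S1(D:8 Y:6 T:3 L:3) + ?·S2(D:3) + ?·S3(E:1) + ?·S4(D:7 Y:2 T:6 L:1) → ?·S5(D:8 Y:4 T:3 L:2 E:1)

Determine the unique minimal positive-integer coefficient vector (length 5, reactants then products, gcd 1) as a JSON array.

D: 3·8+3·3+5·0+1·7 = 40 | 5·8 = 40
Y: 3·6+3·0+5·0+1·2 = 20 | 5·4 = 20
T: 3·3+3·0+5·0+1·6 = 15 | 5·3 = 15
L: 3·3+3·0+5·0+1·1 = 10 | 5·2 = 10
E: 3·0+3·0+5·1+1·0 = 5 | 5·1 = 5
gcd(3,3,5,1,5) = 1

Coefficients: [3, 3, 5, 1, 5]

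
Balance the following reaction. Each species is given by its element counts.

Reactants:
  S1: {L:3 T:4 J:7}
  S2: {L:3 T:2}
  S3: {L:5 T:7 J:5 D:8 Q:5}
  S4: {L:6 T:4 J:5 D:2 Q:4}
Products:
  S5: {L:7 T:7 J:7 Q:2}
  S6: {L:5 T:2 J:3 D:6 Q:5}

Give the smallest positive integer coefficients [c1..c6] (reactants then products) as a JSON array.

L: 2·3+3·3+1·5+5·6 = 50 | 5·7+3·5 = 50
T: 2·4+3·2+1·7+5·4 = 41 | 5·7+3·2 = 41
J: 2·7+3·0+1·5+5·5 = 44 | 5·7+3·3 = 44
D: 2·0+3·0+1·8+5·2 = 18 | 5·0+3·6 = 18
Q: 2·0+3·0+1·5+5·4 = 25 | 5·2+3·5 = 25
gcd(2,3,1,5,5,3) = 1

Coefficients: [2, 3, 1, 5, 5, 3]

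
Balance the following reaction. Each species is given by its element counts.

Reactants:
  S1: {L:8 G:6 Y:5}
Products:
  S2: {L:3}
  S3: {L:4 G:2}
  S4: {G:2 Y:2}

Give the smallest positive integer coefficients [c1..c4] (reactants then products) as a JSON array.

Coefficients: [2, 4, 1, 5]

L: 2·8 = 16 | 4·3+1·4+5·0 = 16
G: 2·6 = 12 | 4·0+1·2+5·2 = 12
Y: 2·5 = 10 | 4·0+1·0+5·2 = 10
gcd(2,4,1,5) = 1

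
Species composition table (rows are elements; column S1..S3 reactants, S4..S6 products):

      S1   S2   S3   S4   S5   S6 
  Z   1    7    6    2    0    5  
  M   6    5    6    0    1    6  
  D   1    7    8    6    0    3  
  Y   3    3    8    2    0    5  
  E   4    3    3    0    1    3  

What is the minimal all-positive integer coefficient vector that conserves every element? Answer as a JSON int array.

Z: 1·1+2·7+3·6 = 33 | 4·2+4·0+5·5 = 33
M: 1·6+2·5+3·6 = 34 | 4·0+4·1+5·6 = 34
D: 1·1+2·7+3·8 = 39 | 4·6+4·0+5·3 = 39
Y: 1·3+2·3+3·8 = 33 | 4·2+4·0+5·5 = 33
E: 1·4+2·3+3·3 = 19 | 4·0+4·1+5·3 = 19
gcd(1,2,3,4,4,5) = 1

Coefficients: [1, 2, 3, 4, 4, 5]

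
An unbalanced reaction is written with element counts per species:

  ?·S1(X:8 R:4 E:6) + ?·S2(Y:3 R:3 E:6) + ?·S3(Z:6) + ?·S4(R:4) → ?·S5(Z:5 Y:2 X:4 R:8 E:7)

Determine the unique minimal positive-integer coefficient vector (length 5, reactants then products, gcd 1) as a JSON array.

Coefficients: [3, 4, 5, 6, 6]

Z: 3·0+4·0+5·6+6·0 = 30 | 6·5 = 30
Y: 3·0+4·3+5·0+6·0 = 12 | 6·2 = 12
X: 3·8+4·0+5·0+6·0 = 24 | 6·4 = 24
R: 3·4+4·3+5·0+6·4 = 48 | 6·8 = 48
E: 3·6+4·6+5·0+6·0 = 42 | 6·7 = 42
gcd(3,4,5,6,6) = 1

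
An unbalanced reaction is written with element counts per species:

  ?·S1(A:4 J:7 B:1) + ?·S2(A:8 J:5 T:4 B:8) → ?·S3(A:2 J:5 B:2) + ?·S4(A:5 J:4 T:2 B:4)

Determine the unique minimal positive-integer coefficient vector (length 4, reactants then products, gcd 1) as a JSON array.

Coefficients: [2, 3, 1, 6]

A: 2·4+3·8 = 32 | 1·2+6·5 = 32
J: 2·7+3·5 = 29 | 1·5+6·4 = 29
T: 2·0+3·4 = 12 | 1·0+6·2 = 12
B: 2·1+3·8 = 26 | 1·2+6·4 = 26
gcd(2,3,1,6) = 1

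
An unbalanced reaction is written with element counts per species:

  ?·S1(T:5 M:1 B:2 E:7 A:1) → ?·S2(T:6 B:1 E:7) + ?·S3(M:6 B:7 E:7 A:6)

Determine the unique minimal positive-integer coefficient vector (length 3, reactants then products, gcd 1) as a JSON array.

T: 6·5 = 30 | 5·6+1·0 = 30
M: 6·1 = 6 | 5·0+1·6 = 6
B: 6·2 = 12 | 5·1+1·7 = 12
E: 6·7 = 42 | 5·7+1·7 = 42
A: 6·1 = 6 | 5·0+1·6 = 6
gcd(6,5,1) = 1

Coefficients: [6, 5, 1]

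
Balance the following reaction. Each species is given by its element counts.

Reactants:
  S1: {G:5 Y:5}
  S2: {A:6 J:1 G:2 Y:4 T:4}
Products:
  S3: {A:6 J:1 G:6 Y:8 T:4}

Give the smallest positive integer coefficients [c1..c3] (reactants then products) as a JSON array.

A: 4·0+5·6 = 30 | 5·6 = 30
J: 4·0+5·1 = 5 | 5·1 = 5
G: 4·5+5·2 = 30 | 5·6 = 30
Y: 4·5+5·4 = 40 | 5·8 = 40
T: 4·0+5·4 = 20 | 5·4 = 20
gcd(4,5,5) = 1

Coefficients: [4, 5, 5]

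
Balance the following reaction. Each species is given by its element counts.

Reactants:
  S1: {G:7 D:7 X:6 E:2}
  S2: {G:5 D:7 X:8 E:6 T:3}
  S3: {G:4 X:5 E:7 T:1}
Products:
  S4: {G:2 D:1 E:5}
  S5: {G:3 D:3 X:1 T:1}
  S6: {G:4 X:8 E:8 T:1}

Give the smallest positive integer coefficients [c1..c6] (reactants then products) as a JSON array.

Coefficients: [1, 1, 6, 2, 4, 5]

G: 1·7+1·5+6·4 = 36 | 2·2+4·3+5·4 = 36
D: 1·7+1·7+6·0 = 14 | 2·1+4·3+5·0 = 14
X: 1·6+1·8+6·5 = 44 | 2·0+4·1+5·8 = 44
E: 1·2+1·6+6·7 = 50 | 2·5+4·0+5·8 = 50
T: 1·0+1·3+6·1 = 9 | 2·0+4·1+5·1 = 9
gcd(1,1,6,2,4,5) = 1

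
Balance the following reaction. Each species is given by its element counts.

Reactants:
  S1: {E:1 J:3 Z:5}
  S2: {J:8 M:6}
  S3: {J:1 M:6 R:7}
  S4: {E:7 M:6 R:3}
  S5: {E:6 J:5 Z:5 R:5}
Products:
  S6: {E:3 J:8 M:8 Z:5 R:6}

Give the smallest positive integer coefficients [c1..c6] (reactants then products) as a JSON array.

Coefficients: [5, 3, 4, 1, 1, 6]

E: 5·1+3·0+4·0+1·7+1·6 = 18 | 6·3 = 18
J: 5·3+3·8+4·1+1·0+1·5 = 48 | 6·8 = 48
M: 5·0+3·6+4·6+1·6+1·0 = 48 | 6·8 = 48
Z: 5·5+3·0+4·0+1·0+1·5 = 30 | 6·5 = 30
R: 5·0+3·0+4·7+1·3+1·5 = 36 | 6·6 = 36
gcd(5,3,4,1,1,6) = 1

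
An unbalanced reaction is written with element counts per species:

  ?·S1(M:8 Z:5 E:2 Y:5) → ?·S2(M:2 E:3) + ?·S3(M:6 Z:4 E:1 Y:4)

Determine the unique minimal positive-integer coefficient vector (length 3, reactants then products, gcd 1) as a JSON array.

Coefficients: [4, 1, 5]

M: 4·8 = 32 | 1·2+5·6 = 32
Z: 4·5 = 20 | 1·0+5·4 = 20
E: 4·2 = 8 | 1·3+5·1 = 8
Y: 4·5 = 20 | 1·0+5·4 = 20
gcd(4,1,5) = 1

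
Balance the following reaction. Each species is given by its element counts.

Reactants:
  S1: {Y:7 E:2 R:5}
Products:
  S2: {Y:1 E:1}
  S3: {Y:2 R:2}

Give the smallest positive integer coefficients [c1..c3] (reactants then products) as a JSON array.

Coefficients: [2, 4, 5]

Y: 2·7 = 14 | 4·1+5·2 = 14
E: 2·2 = 4 | 4·1+5·0 = 4
R: 2·5 = 10 | 4·0+5·2 = 10
gcd(2,4,5) = 1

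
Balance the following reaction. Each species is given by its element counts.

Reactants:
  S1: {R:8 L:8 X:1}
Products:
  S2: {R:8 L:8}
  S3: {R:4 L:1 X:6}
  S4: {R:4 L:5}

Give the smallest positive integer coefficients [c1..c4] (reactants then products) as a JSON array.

Coefficients: [6, 4, 1, 3]

R: 6·8 = 48 | 4·8+1·4+3·4 = 48
L: 6·8 = 48 | 4·8+1·1+3·5 = 48
X: 6·1 = 6 | 4·0+1·6+3·0 = 6
gcd(6,4,1,3) = 1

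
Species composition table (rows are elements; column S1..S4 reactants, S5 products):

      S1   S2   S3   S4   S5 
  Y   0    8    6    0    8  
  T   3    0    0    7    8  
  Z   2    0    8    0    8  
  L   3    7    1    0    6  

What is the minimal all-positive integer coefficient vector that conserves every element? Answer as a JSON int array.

Y: 4·0+2·8+4·6+4·0 = 40 | 5·8 = 40
T: 4·3+2·0+4·0+4·7 = 40 | 5·8 = 40
Z: 4·2+2·0+4·8+4·0 = 40 | 5·8 = 40
L: 4·3+2·7+4·1+4·0 = 30 | 5·6 = 30
gcd(4,2,4,4,5) = 1

Coefficients: [4, 2, 4, 4, 5]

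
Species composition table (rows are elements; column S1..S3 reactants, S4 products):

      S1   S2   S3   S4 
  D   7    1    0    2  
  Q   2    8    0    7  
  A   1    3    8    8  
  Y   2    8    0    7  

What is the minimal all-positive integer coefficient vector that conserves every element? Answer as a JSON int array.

Coefficients: [1, 5, 4, 6]

D: 1·7+5·1+4·0 = 12 | 6·2 = 12
Q: 1·2+5·8+4·0 = 42 | 6·7 = 42
A: 1·1+5·3+4·8 = 48 | 6·8 = 48
Y: 1·2+5·8+4·0 = 42 | 6·7 = 42
gcd(1,5,4,6) = 1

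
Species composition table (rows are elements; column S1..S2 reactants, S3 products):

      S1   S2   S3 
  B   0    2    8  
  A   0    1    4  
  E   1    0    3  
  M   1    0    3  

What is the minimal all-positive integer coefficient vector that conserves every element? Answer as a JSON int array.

Coefficients: [3, 4, 1]

B: 3·0+4·2 = 8 | 1·8 = 8
A: 3·0+4·1 = 4 | 1·4 = 4
E: 3·1+4·0 = 3 | 1·3 = 3
M: 3·1+4·0 = 3 | 1·3 = 3
gcd(3,4,1) = 1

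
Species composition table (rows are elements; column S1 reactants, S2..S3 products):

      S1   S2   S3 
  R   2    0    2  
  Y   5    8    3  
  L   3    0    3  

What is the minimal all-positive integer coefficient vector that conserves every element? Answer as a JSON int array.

R: 4·2 = 8 | 1·0+4·2 = 8
Y: 4·5 = 20 | 1·8+4·3 = 20
L: 4·3 = 12 | 1·0+4·3 = 12
gcd(4,1,4) = 1

Coefficients: [4, 1, 4]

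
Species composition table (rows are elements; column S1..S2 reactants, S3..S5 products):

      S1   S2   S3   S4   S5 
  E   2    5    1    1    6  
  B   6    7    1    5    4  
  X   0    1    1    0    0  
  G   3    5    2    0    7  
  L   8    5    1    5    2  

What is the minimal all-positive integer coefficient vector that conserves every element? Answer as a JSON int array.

E: 2·2+5·5 = 29 | 5·1+6·1+3·6 = 29
B: 2·6+5·7 = 47 | 5·1+6·5+3·4 = 47
X: 2·0+5·1 = 5 | 5·1+6·0+3·0 = 5
G: 2·3+5·5 = 31 | 5·2+6·0+3·7 = 31
L: 2·8+5·5 = 41 | 5·1+6·5+3·2 = 41
gcd(2,5,5,6,3) = 1

Coefficients: [2, 5, 5, 6, 3]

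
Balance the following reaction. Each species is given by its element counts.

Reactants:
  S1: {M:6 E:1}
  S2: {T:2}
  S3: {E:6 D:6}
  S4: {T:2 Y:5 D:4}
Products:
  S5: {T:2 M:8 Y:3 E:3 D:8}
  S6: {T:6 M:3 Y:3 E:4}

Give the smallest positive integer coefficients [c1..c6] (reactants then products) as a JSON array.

Coefficients: [5, 6, 2, 3, 3, 2]

T: 5·0+6·2+2·0+3·2 = 18 | 3·2+2·6 = 18
M: 5·6+6·0+2·0+3·0 = 30 | 3·8+2·3 = 30
Y: 5·0+6·0+2·0+3·5 = 15 | 3·3+2·3 = 15
E: 5·1+6·0+2·6+3·0 = 17 | 3·3+2·4 = 17
D: 5·0+6·0+2·6+3·4 = 24 | 3·8+2·0 = 24
gcd(5,6,2,3,3,2) = 1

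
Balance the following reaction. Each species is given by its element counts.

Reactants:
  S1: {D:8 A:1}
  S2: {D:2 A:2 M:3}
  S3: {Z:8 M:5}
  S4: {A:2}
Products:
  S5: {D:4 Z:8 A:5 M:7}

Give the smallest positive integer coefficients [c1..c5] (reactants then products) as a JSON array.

Coefficients: [1, 2, 3, 5, 3]

D: 1·8+2·2+3·0+5·0 = 12 | 3·4 = 12
Z: 1·0+2·0+3·8+5·0 = 24 | 3·8 = 24
A: 1·1+2·2+3·0+5·2 = 15 | 3·5 = 15
M: 1·0+2·3+3·5+5·0 = 21 | 3·7 = 21
gcd(1,2,3,5,3) = 1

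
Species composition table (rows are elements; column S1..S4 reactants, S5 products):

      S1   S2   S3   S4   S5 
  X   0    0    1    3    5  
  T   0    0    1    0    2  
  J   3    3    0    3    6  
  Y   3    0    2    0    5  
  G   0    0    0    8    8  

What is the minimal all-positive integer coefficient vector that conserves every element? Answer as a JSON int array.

X: 1·0+2·0+6·1+3·3 = 15 | 3·5 = 15
T: 1·0+2·0+6·1+3·0 = 6 | 3·2 = 6
J: 1·3+2·3+6·0+3·3 = 18 | 3·6 = 18
Y: 1·3+2·0+6·2+3·0 = 15 | 3·5 = 15
G: 1·0+2·0+6·0+3·8 = 24 | 3·8 = 24
gcd(1,2,6,3,3) = 1

Coefficients: [1, 2, 6, 3, 3]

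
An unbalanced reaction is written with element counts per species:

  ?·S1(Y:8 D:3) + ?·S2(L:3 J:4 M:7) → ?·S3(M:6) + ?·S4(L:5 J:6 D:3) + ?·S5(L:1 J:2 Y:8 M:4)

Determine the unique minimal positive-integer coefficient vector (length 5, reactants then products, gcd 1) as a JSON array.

L: 3·0+6·3 = 18 | 5·0+3·5+3·1 = 18
J: 3·0+6·4 = 24 | 5·0+3·6+3·2 = 24
Y: 3·8+6·0 = 24 | 5·0+3·0+3·8 = 24
D: 3·3+6·0 = 9 | 5·0+3·3+3·0 = 9
M: 3·0+6·7 = 42 | 5·6+3·0+3·4 = 42
gcd(3,6,5,3,3) = 1

Coefficients: [3, 6, 5, 3, 3]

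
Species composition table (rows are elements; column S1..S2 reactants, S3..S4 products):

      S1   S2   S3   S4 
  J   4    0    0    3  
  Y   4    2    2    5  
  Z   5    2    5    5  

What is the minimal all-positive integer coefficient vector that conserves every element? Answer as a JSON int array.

Coefficients: [3, 5, 1, 4]

J: 3·4+5·0 = 12 | 1·0+4·3 = 12
Y: 3·4+5·2 = 22 | 1·2+4·5 = 22
Z: 3·5+5·2 = 25 | 1·5+4·5 = 25
gcd(3,5,1,4) = 1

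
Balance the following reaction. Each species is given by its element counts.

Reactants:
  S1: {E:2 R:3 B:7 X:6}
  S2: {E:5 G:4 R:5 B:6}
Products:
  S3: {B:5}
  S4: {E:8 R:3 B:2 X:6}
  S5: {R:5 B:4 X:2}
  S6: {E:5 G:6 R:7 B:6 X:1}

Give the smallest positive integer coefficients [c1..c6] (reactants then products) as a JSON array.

E: 3·2+6·5 = 36 | 5·0+2·8+1·0+4·5 = 36
G: 3·0+6·4 = 24 | 5·0+2·0+1·0+4·6 = 24
R: 3·3+6·5 = 39 | 5·0+2·3+1·5+4·7 = 39
B: 3·7+6·6 = 57 | 5·5+2·2+1·4+4·6 = 57
X: 3·6+6·0 = 18 | 5·0+2·6+1·2+4·1 = 18
gcd(3,6,5,2,1,4) = 1

Coefficients: [3, 6, 5, 2, 1, 4]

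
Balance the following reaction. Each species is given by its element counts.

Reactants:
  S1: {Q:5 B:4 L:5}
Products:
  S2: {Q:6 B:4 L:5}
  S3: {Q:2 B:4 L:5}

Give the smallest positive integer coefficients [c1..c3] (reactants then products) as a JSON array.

Q: 4·5 = 20 | 3·6+1·2 = 20
B: 4·4 = 16 | 3·4+1·4 = 16
L: 4·5 = 20 | 3·5+1·5 = 20
gcd(4,3,1) = 1

Coefficients: [4, 3, 1]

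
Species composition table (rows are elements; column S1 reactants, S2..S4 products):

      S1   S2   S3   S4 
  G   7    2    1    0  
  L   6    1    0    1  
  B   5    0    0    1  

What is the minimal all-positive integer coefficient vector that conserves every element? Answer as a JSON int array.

Coefficients: [1, 1, 5, 5]

G: 1·7 = 7 | 1·2+5·1+5·0 = 7
L: 1·6 = 6 | 1·1+5·0+5·1 = 6
B: 1·5 = 5 | 1·0+5·0+5·1 = 5
gcd(1,1,5,5) = 1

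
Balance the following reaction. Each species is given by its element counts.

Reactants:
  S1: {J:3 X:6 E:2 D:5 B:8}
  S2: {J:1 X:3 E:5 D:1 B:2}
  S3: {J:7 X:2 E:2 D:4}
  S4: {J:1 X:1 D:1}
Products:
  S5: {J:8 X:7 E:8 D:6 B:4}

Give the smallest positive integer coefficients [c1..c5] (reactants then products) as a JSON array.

J: 1·3+6·1+4·7+3·1 = 40 | 5·8 = 40
X: 1·6+6·3+4·2+3·1 = 35 | 5·7 = 35
E: 1·2+6·5+4·2+3·0 = 40 | 5·8 = 40
D: 1·5+6·1+4·4+3·1 = 30 | 5·6 = 30
B: 1·8+6·2+4·0+3·0 = 20 | 5·4 = 20
gcd(1,6,4,3,5) = 1

Coefficients: [1, 6, 4, 3, 5]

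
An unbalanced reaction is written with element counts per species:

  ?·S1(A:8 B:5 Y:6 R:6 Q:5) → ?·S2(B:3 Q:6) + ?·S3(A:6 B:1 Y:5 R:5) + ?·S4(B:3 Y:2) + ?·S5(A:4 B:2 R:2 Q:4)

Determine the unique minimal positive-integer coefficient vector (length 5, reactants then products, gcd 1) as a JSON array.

Coefficients: [2, 1, 2, 1, 1]

A: 2·8 = 16 | 1·0+2·6+1·0+1·4 = 16
B: 2·5 = 10 | 1·3+2·1+1·3+1·2 = 10
Y: 2·6 = 12 | 1·0+2·5+1·2+1·0 = 12
R: 2·6 = 12 | 1·0+2·5+1·0+1·2 = 12
Q: 2·5 = 10 | 1·6+2·0+1·0+1·4 = 10
gcd(2,1,2,1,1) = 1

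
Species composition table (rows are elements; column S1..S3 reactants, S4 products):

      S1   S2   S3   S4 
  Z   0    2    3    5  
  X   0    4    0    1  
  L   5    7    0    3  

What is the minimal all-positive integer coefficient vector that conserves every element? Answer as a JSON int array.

Coefficients: [1, 1, 6, 4]

Z: 1·0+1·2+6·3 = 20 | 4·5 = 20
X: 1·0+1·4+6·0 = 4 | 4·1 = 4
L: 1·5+1·7+6·0 = 12 | 4·3 = 12
gcd(1,1,6,4) = 1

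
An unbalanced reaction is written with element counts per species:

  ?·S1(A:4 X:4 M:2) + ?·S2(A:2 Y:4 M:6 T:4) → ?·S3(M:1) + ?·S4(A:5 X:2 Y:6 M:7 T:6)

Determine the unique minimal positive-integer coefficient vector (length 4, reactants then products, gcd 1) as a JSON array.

Coefficients: [1, 3, 6, 2]

A: 1·4+3·2 = 10 | 6·0+2·5 = 10
X: 1·4+3·0 = 4 | 6·0+2·2 = 4
Y: 1·0+3·4 = 12 | 6·0+2·6 = 12
M: 1·2+3·6 = 20 | 6·1+2·7 = 20
T: 1·0+3·4 = 12 | 6·0+2·6 = 12
gcd(1,3,6,2) = 1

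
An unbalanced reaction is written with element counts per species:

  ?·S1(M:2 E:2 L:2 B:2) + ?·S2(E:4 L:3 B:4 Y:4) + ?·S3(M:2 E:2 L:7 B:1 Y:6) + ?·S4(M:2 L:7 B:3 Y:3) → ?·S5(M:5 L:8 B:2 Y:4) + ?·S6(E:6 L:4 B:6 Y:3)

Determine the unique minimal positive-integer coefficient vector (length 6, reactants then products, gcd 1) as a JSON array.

Coefficients: [6, 4, 1, 3, 4, 5]

M: 6·2+4·0+1·2+3·2 = 20 | 4·5+5·0 = 20
E: 6·2+4·4+1·2+3·0 = 30 | 4·0+5·6 = 30
L: 6·2+4·3+1·7+3·7 = 52 | 4·8+5·4 = 52
B: 6·2+4·4+1·1+3·3 = 38 | 4·2+5·6 = 38
Y: 6·0+4·4+1·6+3·3 = 31 | 4·4+5·3 = 31
gcd(6,4,1,3,4,5) = 1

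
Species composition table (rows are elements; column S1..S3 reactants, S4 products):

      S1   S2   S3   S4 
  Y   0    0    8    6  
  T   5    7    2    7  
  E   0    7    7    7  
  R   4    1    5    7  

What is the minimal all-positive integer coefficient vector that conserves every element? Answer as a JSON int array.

Y: 3·0+1·0+3·8 = 24 | 4·6 = 24
T: 3·5+1·7+3·2 = 28 | 4·7 = 28
E: 3·0+1·7+3·7 = 28 | 4·7 = 28
R: 3·4+1·1+3·5 = 28 | 4·7 = 28
gcd(3,1,3,4) = 1

Coefficients: [3, 1, 3, 4]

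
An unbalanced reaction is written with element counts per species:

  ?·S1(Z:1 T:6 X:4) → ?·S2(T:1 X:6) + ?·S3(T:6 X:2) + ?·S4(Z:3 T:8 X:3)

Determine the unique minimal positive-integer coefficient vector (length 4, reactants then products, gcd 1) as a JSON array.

Z: 6·1 = 6 | 2·0+3·0+2·3 = 6
T: 6·6 = 36 | 2·1+3·6+2·8 = 36
X: 6·4 = 24 | 2·6+3·2+2·3 = 24
gcd(6,2,3,2) = 1

Coefficients: [6, 2, 3, 2]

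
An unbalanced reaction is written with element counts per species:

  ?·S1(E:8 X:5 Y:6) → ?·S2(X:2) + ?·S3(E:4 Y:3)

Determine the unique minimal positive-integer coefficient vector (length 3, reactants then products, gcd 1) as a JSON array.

E: 2·8 = 16 | 5·0+4·4 = 16
X: 2·5 = 10 | 5·2+4·0 = 10
Y: 2·6 = 12 | 5·0+4·3 = 12
gcd(2,5,4) = 1

Coefficients: [2, 5, 4]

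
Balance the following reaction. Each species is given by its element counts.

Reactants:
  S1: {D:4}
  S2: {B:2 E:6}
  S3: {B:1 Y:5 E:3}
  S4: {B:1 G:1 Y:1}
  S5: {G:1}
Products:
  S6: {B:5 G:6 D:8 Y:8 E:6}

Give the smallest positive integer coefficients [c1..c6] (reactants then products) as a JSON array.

Coefficients: [4, 1, 2, 6, 6, 2]

B: 4·0+1·2+2·1+6·1+6·0 = 10 | 2·5 = 10
G: 4·0+1·0+2·0+6·1+6·1 = 12 | 2·6 = 12
D: 4·4+1·0+2·0+6·0+6·0 = 16 | 2·8 = 16
Y: 4·0+1·0+2·5+6·1+6·0 = 16 | 2·8 = 16
E: 4·0+1·6+2·3+6·0+6·0 = 12 | 2·6 = 12
gcd(4,1,2,6,6,2) = 1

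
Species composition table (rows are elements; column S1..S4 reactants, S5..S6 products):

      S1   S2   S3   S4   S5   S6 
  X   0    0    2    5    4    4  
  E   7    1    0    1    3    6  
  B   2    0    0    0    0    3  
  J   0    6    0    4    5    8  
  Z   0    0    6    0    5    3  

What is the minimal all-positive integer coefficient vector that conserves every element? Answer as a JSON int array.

Coefficients: [3, 5, 6, 4, 6, 2]

X: 3·0+5·0+6·2+4·5 = 32 | 6·4+2·4 = 32
E: 3·7+5·1+6·0+4·1 = 30 | 6·3+2·6 = 30
B: 3·2+5·0+6·0+4·0 = 6 | 6·0+2·3 = 6
J: 3·0+5·6+6·0+4·4 = 46 | 6·5+2·8 = 46
Z: 3·0+5·0+6·6+4·0 = 36 | 6·5+2·3 = 36
gcd(3,5,6,4,6,2) = 1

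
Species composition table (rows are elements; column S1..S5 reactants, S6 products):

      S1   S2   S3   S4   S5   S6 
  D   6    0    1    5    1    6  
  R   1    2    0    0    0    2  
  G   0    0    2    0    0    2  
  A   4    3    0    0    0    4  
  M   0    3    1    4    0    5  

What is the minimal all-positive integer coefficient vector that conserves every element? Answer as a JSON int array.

D: 2·6+4·0+5·1+2·5+3·1 = 30 | 5·6 = 30
R: 2·1+4·2+5·0+2·0+3·0 = 10 | 5·2 = 10
G: 2·0+4·0+5·2+2·0+3·0 = 10 | 5·2 = 10
A: 2·4+4·3+5·0+2·0+3·0 = 20 | 5·4 = 20
M: 2·0+4·3+5·1+2·4+3·0 = 25 | 5·5 = 25
gcd(2,4,5,2,3,5) = 1

Coefficients: [2, 4, 5, 2, 3, 5]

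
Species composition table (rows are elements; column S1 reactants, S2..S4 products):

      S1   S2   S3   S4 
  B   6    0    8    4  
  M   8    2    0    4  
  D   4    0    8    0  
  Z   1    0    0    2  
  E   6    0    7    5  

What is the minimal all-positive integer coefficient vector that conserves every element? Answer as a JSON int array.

B: 2·6 = 12 | 6·0+1·8+1·4 = 12
M: 2·8 = 16 | 6·2+1·0+1·4 = 16
D: 2·4 = 8 | 6·0+1·8+1·0 = 8
Z: 2·1 = 2 | 6·0+1·0+1·2 = 2
E: 2·6 = 12 | 6·0+1·7+1·5 = 12
gcd(2,6,1,1) = 1

Coefficients: [2, 6, 1, 1]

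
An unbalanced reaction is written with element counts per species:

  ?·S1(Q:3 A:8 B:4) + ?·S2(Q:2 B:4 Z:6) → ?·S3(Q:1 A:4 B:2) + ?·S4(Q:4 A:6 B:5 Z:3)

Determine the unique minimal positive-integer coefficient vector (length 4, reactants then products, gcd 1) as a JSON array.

Coefficients: [3, 1, 3, 2]

Q: 3·3+1·2 = 11 | 3·1+2·4 = 11
A: 3·8+1·0 = 24 | 3·4+2·6 = 24
B: 3·4+1·4 = 16 | 3·2+2·5 = 16
Z: 3·0+1·6 = 6 | 3·0+2·3 = 6
gcd(3,1,3,2) = 1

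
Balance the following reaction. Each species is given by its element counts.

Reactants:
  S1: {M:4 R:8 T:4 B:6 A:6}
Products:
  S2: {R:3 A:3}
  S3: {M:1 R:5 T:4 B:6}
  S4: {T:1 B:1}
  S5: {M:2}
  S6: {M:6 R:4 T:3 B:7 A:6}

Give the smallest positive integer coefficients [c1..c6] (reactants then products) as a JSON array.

Coefficients: [4, 6, 2, 5, 4, 1]

M: 4·4 = 16 | 6·0+2·1+5·0+4·2+1·6 = 16
R: 4·8 = 32 | 6·3+2·5+5·0+4·0+1·4 = 32
T: 4·4 = 16 | 6·0+2·4+5·1+4·0+1·3 = 16
B: 4·6 = 24 | 6·0+2·6+5·1+4·0+1·7 = 24
A: 4·6 = 24 | 6·3+2·0+5·0+4·0+1·6 = 24
gcd(4,6,2,5,4,1) = 1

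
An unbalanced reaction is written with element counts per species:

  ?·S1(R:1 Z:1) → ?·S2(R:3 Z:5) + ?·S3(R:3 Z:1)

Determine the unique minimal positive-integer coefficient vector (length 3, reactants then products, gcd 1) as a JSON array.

R: 6·1 = 6 | 1·3+1·3 = 6
Z: 6·1 = 6 | 1·5+1·1 = 6
gcd(6,1,1) = 1

Coefficients: [6, 1, 1]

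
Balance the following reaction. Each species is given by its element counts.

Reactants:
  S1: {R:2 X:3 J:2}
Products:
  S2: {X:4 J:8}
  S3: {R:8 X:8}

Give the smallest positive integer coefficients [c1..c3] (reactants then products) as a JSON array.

Coefficients: [4, 1, 1]

R: 4·2 = 8 | 1·0+1·8 = 8
X: 4·3 = 12 | 1·4+1·8 = 12
J: 4·2 = 8 | 1·8+1·0 = 8
gcd(4,1,1) = 1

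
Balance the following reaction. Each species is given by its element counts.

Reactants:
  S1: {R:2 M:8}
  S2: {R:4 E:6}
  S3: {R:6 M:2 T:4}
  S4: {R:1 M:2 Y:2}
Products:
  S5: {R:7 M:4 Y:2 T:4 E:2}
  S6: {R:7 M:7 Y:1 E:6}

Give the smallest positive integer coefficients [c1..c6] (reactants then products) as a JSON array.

Coefficients: [3, 5, 3, 5, 3, 4]

R: 3·2+5·4+3·6+5·1 = 49 | 3·7+4·7 = 49
M: 3·8+5·0+3·2+5·2 = 40 | 3·4+4·7 = 40
Y: 3·0+5·0+3·0+5·2 = 10 | 3·2+4·1 = 10
T: 3·0+5·0+3·4+5·0 = 12 | 3·4+4·0 = 12
E: 3·0+5·6+3·0+5·0 = 30 | 3·2+4·6 = 30
gcd(3,5,3,5,3,4) = 1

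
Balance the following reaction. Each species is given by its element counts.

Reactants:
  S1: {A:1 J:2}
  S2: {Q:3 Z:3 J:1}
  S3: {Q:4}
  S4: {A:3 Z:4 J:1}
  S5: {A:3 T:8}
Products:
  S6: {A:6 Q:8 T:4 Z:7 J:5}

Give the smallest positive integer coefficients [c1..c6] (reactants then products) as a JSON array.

Coefficients: [6, 4, 5, 4, 2, 4]

A: 6·1+4·0+5·0+4·3+2·3 = 24 | 4·6 = 24
Q: 6·0+4·3+5·4+4·0+2·0 = 32 | 4·8 = 32
T: 6·0+4·0+5·0+4·0+2·8 = 16 | 4·4 = 16
Z: 6·0+4·3+5·0+4·4+2·0 = 28 | 4·7 = 28
J: 6·2+4·1+5·0+4·1+2·0 = 20 | 4·5 = 20
gcd(6,4,5,4,2,4) = 1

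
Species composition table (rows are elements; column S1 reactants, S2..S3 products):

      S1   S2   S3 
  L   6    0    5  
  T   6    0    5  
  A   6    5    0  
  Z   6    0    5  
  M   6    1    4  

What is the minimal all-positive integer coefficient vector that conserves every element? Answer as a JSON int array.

L: 5·6 = 30 | 6·0+6·5 = 30
T: 5·6 = 30 | 6·0+6·5 = 30
A: 5·6 = 30 | 6·5+6·0 = 30
Z: 5·6 = 30 | 6·0+6·5 = 30
M: 5·6 = 30 | 6·1+6·4 = 30
gcd(5,6,6) = 1

Coefficients: [5, 6, 6]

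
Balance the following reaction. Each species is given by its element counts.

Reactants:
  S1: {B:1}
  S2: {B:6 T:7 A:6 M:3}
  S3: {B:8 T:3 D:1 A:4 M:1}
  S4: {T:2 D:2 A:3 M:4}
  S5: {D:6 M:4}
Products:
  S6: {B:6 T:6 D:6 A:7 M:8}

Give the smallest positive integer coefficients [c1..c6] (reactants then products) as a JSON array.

B: 2·1+2·6+2·8+5·0+3·0 = 30 | 5·6 = 30
T: 2·0+2·7+2·3+5·2+3·0 = 30 | 5·6 = 30
D: 2·0+2·0+2·1+5·2+3·6 = 30 | 5·6 = 30
A: 2·0+2·6+2·4+5·3+3·0 = 35 | 5·7 = 35
M: 2·0+2·3+2·1+5·4+3·4 = 40 | 5·8 = 40
gcd(2,2,2,5,3,5) = 1

Coefficients: [2, 2, 2, 5, 3, 5]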